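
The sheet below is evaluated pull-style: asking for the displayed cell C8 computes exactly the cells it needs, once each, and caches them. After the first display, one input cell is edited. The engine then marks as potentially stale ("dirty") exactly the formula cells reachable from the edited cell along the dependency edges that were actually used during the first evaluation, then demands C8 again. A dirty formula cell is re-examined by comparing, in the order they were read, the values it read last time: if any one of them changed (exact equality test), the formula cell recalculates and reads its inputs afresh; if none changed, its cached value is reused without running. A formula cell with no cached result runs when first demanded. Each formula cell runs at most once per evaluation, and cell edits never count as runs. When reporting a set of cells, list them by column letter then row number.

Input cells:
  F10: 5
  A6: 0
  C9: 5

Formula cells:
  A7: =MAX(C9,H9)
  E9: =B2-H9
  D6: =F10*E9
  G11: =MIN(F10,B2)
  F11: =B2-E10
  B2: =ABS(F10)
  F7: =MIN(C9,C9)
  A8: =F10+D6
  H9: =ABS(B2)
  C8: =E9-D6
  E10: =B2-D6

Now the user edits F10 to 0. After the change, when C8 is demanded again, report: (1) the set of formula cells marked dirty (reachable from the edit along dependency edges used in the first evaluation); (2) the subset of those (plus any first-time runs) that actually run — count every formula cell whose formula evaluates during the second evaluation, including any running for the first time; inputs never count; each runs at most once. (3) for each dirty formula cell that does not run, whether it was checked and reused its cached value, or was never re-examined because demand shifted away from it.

The edit dirties: B2, C8, D6, E9, H9.
4 formula cells run: B2, D6, E9, H9.
Cache hits after checking: C8.
Note where the cutoff bites: C8 is checked, finds nothing changed, and keeps its cache.

First demand of the output computes:
  B2 = ABS(5) = 5
  H9 = ABS(5) = 5
  E9 = 5 - 5 = 0
  D6 = 5 * 0 = 0
  C8 = 0 - 0 = 0

After the edit, cleaning proceeds:
  B2: a read changed (F10 5->0) — executes, giving 0.
  H9: a read changed (B2 5->0) — executes, giving 0.
  E9: a read changed (B2 5->0; H9 5->0) — executes, giving 0 — identical to its old value.
  D6: a read changed (F10 5->0) — executes, giving 0 — identical to its old value.
  C8: dirty, but its reads are unchanged (E9 unchanged, D6 unchanged); cached 0 stands.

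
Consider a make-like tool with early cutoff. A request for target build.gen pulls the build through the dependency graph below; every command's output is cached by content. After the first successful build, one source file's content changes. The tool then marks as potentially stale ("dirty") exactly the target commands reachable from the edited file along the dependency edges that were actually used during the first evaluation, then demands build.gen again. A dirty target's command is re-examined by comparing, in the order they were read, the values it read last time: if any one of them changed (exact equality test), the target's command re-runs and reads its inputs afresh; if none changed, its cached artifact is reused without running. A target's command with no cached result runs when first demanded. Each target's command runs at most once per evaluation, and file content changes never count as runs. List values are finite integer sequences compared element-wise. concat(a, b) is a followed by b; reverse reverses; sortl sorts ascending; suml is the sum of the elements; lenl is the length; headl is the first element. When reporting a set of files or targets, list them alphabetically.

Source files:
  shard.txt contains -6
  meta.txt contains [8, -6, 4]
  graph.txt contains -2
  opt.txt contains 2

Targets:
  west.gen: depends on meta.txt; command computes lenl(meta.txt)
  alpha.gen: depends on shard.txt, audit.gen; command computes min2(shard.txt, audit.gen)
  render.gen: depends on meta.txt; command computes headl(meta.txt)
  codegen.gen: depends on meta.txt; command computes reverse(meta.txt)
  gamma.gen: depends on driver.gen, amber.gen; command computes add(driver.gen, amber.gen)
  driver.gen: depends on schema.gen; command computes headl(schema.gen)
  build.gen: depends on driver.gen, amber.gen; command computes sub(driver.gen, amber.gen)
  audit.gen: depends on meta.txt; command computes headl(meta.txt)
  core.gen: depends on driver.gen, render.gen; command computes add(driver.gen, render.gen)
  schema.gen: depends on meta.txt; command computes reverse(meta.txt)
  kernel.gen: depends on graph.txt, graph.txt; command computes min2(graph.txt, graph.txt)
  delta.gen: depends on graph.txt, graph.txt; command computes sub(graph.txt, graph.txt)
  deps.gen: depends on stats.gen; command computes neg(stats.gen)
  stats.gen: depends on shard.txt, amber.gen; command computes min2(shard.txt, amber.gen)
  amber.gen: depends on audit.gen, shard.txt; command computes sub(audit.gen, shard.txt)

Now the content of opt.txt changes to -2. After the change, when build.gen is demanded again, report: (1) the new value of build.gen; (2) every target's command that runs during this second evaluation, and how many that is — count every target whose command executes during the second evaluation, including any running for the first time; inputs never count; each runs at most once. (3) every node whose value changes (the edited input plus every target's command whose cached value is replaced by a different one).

Demanding build.gen again yields -10.
0 target commands run: none.
The nodes whose values change: opt.txt.
Note the shortcut — nothing in the graph depends on opt.txt at all, so no recomputation happens.

First demand of the output computes:
  audit.gen = headl([8, -6, 4]) = 8
  amber.gen = sub(8, -6) = 14
  schema.gen = reverse([8, -6, 4]) = [4, -6, 8]
  driver.gen = headl([4, -6, 8]) = 4
  build.gen = sub(4, 14) = -10

After the edit, cleaning proceeds:
  no node depends on opt.txt at all; the second demand re-runs nothing.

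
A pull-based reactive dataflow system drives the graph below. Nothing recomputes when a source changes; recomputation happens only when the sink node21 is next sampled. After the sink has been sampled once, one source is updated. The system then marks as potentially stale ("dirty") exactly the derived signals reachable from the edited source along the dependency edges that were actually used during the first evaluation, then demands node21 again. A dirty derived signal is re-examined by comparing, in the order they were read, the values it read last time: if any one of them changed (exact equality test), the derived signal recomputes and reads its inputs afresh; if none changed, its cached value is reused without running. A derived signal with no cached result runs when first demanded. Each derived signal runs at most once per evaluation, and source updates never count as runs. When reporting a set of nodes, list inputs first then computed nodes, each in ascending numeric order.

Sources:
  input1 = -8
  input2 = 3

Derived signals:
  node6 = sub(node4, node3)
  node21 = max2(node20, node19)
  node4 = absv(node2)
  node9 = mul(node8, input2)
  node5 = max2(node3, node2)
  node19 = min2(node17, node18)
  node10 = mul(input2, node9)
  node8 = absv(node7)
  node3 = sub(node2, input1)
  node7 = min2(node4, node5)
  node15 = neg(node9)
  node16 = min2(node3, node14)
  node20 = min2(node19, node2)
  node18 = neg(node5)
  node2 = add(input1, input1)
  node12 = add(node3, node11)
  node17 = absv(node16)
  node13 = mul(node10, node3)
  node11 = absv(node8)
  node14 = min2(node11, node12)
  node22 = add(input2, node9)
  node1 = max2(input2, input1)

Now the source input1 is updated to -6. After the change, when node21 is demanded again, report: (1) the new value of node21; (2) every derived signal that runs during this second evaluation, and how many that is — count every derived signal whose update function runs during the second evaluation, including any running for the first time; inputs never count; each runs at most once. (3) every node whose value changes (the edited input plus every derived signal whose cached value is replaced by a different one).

New value of node21: 6.
Derived signals that run: node2, node3, node4, node5, node7, node8, node11, node12, node14, node16, node17, node18, node19, node20, node21 — 15 in total.
Values that change: input1, node2, node3, node4, node5, node7, node8, node11, node16, node17, node18, node19, node20, node21.

First evaluation (everything demanded from the output):
  node2 = add(-8, -8) = -16
  node3 = sub(-16, -8) = -8
  node4 = absv(-16) = 16
  node5 = max2(-8, -16) = -8
  node7 = min2(16, -8) = -8
  node8 = absv(-8) = 8
  node11 = absv(8) = 8
  node12 = add(-8, 8) = 0
  node14 = min2(8, 0) = 0
  node16 = min2(-8, 0) = -8
  node17 = absv(-8) = 8
  node18 = neg(-8) = 8
  node19 = min2(8, 8) = 8
  node20 = min2(8, -16) = -16
  node21 = max2(-16, 8) = 8

Propagation after the edit:
  node2: runs — input1 -8->-6; input1 -8->-6; result -12.
  node3: runs — node2 -16->-12; input1 -8->-6; result -6.
  node4: runs — node2 -16->-12; result 12.
  node5: runs — node3 -8->-6; node2 -16->-12; result -6.
  node7: runs — node4 16->12; node5 -8->-6; result -6.
  node8: runs — node7 -8->-6; result 6.
  node11: runs — node8 8->6; result 6.
  node12: runs — node3 -8->-6; node11 8->6; result 0 (same value as before).
  node14: runs — node11 8->6; result 0 (same value as before).
  node16: runs — node3 -8->-6; result -6.
  node17: runs — node16 -8->-6; result 6.
  node18: runs — node5 -8->-6; result 6.
  node19: runs — node17 8->6; node18 8->6; result 6.
  node20: runs — node19 8->6; node2 -16->-12; result -12.
  node21: runs — node20 -16->-12; node19 8->6; result 6.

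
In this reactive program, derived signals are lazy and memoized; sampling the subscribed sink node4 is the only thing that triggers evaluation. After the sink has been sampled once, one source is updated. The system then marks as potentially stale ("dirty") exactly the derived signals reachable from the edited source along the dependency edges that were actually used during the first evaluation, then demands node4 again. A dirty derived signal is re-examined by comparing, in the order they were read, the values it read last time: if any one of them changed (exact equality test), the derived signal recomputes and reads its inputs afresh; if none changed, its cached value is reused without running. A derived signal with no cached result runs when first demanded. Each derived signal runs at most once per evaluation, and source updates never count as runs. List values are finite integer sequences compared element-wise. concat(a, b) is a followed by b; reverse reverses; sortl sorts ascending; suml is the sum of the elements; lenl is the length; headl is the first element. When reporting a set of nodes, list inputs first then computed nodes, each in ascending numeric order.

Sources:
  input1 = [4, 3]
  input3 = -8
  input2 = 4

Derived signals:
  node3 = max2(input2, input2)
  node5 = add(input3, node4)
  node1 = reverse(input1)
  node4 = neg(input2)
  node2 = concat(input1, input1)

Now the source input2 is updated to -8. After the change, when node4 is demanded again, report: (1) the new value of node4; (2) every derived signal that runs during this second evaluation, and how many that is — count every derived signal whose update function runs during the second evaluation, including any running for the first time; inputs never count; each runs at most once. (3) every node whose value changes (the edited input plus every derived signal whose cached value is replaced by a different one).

Demanding node4 again yields 8.
1 derived signals run: node4.
The nodes whose values change: input2, node4.

First demand of the output computes:
  node4 = neg(4) = -4

After the edit, cleaning proceeds:
  node4: a read changed (input2 4->-8) — executes, giving 8.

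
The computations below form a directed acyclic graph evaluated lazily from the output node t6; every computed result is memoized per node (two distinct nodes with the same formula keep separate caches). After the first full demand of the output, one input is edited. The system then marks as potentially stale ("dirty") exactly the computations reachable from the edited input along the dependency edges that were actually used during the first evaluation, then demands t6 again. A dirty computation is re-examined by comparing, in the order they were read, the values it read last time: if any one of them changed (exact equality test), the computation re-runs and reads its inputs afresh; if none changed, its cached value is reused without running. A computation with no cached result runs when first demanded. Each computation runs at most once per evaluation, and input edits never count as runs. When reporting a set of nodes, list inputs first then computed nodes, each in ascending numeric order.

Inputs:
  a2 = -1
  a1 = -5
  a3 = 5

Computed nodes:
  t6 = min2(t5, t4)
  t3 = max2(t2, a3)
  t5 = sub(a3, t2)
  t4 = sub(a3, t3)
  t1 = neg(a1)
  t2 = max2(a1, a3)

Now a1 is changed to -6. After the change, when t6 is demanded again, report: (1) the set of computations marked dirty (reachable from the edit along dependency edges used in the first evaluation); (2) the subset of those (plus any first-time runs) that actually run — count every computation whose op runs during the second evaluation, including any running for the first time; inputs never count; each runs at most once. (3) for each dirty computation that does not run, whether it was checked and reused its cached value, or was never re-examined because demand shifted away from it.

First demand of the output computes:
  t2 = max2(-5, 5) = 5
  t3 = max2(5, 5) = 5
  t4 = sub(5, 5) = 0
  t5 = sub(5, 5) = 0
  t6 = min2(0, 0) = 0

After the edit, cleaning proceeds:
  t2: a read changed (a1 -5->-6) — executes, giving 5 — identical to its old value.
  t3: dirty, but its reads are unchanged (t2 unchanged, a3 unchanged); cached 5 stands.
  t4: dirty, but its reads are unchanged (a3 unchanged, t3 unchanged); cached 0 stands.
  t5: dirty, but its reads are unchanged (a3 unchanged, t2 unchanged); cached 0 stands.
  t6: dirty, but its reads are unchanged (t5 unchanged, t4 unchanged); cached 0 stands.

Note the absorption at t2: it re-runs yet its value is the same, leaving the output's value untouched.

The edit dirties: t2, t3, t4, t5, t6.
1 computations run: t2.
Cache hits after checking: t3, t4, t5, t6.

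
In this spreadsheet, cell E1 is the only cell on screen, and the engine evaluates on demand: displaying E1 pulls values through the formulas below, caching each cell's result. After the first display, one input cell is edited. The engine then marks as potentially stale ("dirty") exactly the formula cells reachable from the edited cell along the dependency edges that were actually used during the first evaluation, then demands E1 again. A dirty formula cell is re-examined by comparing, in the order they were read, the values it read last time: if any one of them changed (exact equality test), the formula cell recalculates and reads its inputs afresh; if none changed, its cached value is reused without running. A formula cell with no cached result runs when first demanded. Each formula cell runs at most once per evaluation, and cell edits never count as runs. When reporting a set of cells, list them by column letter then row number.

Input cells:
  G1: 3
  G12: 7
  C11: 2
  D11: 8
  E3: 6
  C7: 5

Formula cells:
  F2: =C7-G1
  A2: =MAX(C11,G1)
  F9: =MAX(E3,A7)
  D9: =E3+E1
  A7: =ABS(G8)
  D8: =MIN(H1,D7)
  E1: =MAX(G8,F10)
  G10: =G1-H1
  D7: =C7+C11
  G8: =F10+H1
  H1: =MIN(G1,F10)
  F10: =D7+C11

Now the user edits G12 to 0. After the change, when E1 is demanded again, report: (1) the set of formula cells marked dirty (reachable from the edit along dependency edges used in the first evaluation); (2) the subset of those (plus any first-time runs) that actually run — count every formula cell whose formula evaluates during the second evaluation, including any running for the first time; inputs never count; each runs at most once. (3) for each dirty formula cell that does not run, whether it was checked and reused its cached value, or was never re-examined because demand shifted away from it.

Initial pass — values computed on the first demand:
  D7 = 5 + 2 = 7
  F10 = 7 + 2 = 9
  H1 = MIN(3, 9) = 3
  G8 = 9 + 3 = 12
  E1 = MAX(12, 9) = 12

Second demand — change propagation:
  no demanded computation ever read G12, so the edit dirties nothing and nothing runs.

The important point: nothing the output needs ever reads G12, so the edit is invisible to it.

Dirty set: none.
Run set: none (0 run).
All dirty formula cells ended up running.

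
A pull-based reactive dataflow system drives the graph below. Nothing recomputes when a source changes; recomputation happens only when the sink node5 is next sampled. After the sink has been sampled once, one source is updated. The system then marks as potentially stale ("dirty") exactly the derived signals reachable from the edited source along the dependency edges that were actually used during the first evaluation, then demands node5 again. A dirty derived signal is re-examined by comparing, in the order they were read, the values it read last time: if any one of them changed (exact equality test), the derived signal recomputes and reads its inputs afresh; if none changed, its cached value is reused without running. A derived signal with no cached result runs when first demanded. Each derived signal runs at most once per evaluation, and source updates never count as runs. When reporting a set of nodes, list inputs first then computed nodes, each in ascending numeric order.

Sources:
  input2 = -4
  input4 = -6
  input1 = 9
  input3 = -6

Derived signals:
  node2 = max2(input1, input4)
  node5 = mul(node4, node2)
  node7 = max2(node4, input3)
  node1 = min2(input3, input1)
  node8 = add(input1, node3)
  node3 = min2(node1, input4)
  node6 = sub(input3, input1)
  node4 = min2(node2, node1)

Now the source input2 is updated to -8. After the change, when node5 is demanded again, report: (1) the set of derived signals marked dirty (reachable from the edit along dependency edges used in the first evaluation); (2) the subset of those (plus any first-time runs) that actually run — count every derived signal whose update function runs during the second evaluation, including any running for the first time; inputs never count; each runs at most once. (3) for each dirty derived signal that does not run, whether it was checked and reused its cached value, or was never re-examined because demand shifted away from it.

First evaluation (everything demanded from the output):
  node1 = min2(-6, 9) = -6
  node2 = max2(9, -6) = 9
  node4 = min2(9, -6) = -6
  node5 = mul(-6, 9) = -54

Propagation after the edit:
  input2 feeds no computation that the output demands — nothing is marked dirty and nothing runs.

Key observation: input2 is never demanded by the output, so the edit triggers no recomputation at all.

Marked dirty: none.
Derived signals that run: none — 0 in total.
Every dirty derived signal ran.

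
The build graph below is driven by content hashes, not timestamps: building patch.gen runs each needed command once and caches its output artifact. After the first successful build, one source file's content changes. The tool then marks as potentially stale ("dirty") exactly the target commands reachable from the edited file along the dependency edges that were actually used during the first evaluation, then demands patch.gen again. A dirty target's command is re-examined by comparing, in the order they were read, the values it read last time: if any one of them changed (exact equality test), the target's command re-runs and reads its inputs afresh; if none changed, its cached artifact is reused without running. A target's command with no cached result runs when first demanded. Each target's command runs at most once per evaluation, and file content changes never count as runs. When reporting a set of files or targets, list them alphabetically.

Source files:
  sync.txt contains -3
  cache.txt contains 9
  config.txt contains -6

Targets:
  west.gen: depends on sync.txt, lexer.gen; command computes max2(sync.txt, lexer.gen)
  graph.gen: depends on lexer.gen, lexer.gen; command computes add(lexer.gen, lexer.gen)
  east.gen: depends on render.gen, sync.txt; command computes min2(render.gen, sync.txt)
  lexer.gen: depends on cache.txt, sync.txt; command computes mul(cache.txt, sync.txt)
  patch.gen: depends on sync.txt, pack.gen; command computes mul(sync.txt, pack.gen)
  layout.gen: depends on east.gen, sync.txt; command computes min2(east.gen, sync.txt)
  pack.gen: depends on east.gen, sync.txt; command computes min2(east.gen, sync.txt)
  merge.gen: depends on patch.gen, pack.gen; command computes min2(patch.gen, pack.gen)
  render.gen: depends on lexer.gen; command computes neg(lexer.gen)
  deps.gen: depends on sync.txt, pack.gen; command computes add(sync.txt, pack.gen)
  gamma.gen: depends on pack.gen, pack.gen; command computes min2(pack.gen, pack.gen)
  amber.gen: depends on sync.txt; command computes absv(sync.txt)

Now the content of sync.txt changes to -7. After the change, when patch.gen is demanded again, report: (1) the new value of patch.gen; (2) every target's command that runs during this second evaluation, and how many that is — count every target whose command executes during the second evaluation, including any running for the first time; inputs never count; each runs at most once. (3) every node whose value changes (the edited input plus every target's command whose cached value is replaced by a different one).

Initial pass — values computed on the first demand:
  lexer.gen = mul(9, -3) = -27
  render.gen = neg(-27) = 27
  east.gen = min2(27, -3) = -3
  pack.gen = min2(-3, -3) = -3
  patch.gen = mul(-3, -3) = 9

Second demand — change propagation:
  lexer.gen: re-runs because sync.txt -3->-7; new result -63.
  render.gen: re-runs because lexer.gen -27->-63; new result 63.
  east.gen: re-runs because render.gen 27->63; sync.txt -3->-7; new result -7.
  pack.gen: re-runs because east.gen -3->-7; sync.txt -3->-7; new result -7.
  patch.gen: re-runs because sync.txt -3->-7; pack.gen -3->-7; new result 49.

patch.gen now evaluates to 49.
Run set: east.gen, lexer.gen, pack.gen, patch.gen, render.gen (5 run).
Changed values: east.gen, lexer.gen, pack.gen, patch.gen, render.gen, sync.txt.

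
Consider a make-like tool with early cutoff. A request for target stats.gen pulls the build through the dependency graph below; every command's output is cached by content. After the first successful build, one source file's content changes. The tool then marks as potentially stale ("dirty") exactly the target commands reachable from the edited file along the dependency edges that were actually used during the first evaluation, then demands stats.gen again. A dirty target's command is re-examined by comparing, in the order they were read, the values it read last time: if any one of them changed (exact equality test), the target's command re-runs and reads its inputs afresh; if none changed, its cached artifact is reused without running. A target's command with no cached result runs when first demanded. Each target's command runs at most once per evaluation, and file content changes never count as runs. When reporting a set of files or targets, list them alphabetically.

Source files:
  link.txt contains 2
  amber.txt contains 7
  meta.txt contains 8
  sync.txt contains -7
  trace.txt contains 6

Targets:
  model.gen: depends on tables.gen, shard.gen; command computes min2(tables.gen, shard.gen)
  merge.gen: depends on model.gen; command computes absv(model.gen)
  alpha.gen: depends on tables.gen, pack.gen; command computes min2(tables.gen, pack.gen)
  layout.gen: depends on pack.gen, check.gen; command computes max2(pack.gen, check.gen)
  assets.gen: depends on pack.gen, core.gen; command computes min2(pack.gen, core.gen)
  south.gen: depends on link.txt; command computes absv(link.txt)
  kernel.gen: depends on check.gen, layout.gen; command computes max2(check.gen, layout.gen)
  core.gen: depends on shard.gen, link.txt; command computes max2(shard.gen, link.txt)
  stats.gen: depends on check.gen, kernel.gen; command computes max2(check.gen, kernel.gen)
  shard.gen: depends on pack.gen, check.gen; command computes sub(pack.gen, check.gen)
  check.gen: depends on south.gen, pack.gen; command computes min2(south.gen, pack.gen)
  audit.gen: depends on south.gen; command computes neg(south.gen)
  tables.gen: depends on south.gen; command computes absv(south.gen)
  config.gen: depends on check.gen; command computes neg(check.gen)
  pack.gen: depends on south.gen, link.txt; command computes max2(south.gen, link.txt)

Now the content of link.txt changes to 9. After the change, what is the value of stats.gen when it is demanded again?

Demanding stats.gen again yields 9.

First demand of the output computes:
  south.gen = absv(2) = 2
  pack.gen = max2(2, 2) = 2
  check.gen = min2(2, 2) = 2
  layout.gen = max2(2, 2) = 2
  kernel.gen = max2(2, 2) = 2
  stats.gen = max2(2, 2) = 2

After the edit, cleaning proceeds:
  south.gen: a read changed (link.txt 2->9) — executes, giving 9.
  pack.gen: a read changed (south.gen 2->9; link.txt 2->9) — executes, giving 9.
  check.gen: a read changed (south.gen 2->9; pack.gen 2->9) — executes, giving 9.
  layout.gen: a read changed (pack.gen 2->9; check.gen 2->9) — executes, giving 9.
  kernel.gen: a read changed (check.gen 2->9; layout.gen 2->9) — executes, giving 9.
  stats.gen: a read changed (check.gen 2->9; kernel.gen 2->9) — executes, giving 9.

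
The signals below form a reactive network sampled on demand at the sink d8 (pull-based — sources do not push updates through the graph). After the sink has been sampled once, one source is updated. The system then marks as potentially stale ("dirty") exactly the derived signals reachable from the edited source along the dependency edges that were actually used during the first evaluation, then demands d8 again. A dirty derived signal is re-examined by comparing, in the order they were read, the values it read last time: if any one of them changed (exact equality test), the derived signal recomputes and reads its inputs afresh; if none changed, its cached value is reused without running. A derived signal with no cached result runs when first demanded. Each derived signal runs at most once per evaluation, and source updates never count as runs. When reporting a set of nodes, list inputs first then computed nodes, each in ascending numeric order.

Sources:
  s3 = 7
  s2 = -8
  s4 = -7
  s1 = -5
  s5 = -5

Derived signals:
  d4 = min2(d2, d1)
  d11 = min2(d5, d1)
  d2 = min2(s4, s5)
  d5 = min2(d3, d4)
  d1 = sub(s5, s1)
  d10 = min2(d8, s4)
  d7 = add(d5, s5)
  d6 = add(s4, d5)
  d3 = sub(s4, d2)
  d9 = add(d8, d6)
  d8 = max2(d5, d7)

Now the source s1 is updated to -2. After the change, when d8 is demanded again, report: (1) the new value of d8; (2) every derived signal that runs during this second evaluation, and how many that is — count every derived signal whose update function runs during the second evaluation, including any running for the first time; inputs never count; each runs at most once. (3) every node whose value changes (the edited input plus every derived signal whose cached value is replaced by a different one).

d8 now evaluates to -7.
Run set: d1, d4 (2 run).
Changed values: s1, d1.
The important point: d4 recomputes to an identical value, and the output ends up unchanged.

Initial pass — values computed on the first demand:
  d1 = sub(-5, -5) = 0
  d2 = min2(-7, -5) = -7
  d3 = sub(-7, -7) = 0
  d4 = min2(-7, 0) = -7
  d5 = min2(0, -7) = -7
  d7 = add(-7, -5) = -12
  d8 = max2(-7, -12) = -7

Second demand — change propagation:
  d1: re-runs because s1 -5->-2; new result -3.
  d4: re-runs because d1 0->-3; new result -7 (unchanged).
  d5: re-examined; everything it read last time is the same (d3 unchanged, d4 unchanged) — cache -7 kept, no run.
  d7: re-examined; everything it read last time is the same (d5 unchanged, s5 unchanged) — cache -12 kept, no run.
  d8: re-examined; everything it read last time is the same (d5 unchanged, d7 unchanged) — cache -7 kept, no run.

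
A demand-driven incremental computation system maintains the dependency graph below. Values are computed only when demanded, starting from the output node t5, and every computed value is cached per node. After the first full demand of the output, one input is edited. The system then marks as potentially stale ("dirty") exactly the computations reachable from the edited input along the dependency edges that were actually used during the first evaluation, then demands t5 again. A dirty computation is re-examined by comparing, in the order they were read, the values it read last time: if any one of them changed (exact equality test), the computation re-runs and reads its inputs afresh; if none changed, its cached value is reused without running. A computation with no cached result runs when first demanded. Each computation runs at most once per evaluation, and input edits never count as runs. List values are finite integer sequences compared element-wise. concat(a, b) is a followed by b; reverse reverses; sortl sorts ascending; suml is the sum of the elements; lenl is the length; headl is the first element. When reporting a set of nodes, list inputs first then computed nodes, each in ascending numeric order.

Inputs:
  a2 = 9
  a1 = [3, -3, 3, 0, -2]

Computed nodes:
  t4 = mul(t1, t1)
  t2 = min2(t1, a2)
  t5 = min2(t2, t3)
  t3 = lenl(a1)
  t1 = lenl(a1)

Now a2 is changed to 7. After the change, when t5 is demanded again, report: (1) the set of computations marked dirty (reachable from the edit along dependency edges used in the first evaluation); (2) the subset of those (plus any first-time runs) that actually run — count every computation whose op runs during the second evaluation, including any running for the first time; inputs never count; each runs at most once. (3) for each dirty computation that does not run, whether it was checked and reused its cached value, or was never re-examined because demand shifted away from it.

Marked dirty: t2, t5.
Computations that run: t2 — 1 in total.
Checked but reused from cache: t5.
Key observation: the change is absorbed at t2 — it re-runs but produces the same value, and the output's value is unchanged.

First evaluation (everything demanded from the output):
  t1 = lenl([3, -3, 3, 0, -2]) = 5
  t2 = min2(5, 9) = 5
  t3 = lenl([3, -3, 3, 0, -2]) = 5
  t5 = min2(5, 5) = 5

Propagation after the edit:
  t2: runs — a2 9->7; result 5 (same value as before).
  t5: checked — values it read are unchanged (t2 unchanged, t3 unchanged); reused cached 5 without running.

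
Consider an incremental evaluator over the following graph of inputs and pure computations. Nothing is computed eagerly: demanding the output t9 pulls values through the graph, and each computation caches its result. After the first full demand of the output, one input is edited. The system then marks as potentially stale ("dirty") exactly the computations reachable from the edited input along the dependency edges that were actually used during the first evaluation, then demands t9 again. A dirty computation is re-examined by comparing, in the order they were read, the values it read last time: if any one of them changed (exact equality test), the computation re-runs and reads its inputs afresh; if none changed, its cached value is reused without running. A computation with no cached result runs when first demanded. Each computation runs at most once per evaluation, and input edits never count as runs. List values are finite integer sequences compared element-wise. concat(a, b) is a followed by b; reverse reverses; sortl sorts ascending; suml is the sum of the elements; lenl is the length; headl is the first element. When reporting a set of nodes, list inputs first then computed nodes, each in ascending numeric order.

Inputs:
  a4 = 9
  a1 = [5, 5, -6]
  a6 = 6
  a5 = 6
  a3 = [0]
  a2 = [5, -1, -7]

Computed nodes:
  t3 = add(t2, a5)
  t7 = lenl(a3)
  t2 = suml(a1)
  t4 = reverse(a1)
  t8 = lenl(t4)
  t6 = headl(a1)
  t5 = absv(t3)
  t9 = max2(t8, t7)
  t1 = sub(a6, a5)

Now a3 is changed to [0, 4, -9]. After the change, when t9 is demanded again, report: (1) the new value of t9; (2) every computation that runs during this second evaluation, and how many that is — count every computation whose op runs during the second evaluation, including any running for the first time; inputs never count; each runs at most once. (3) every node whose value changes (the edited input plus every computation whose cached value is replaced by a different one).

Initial pass — values computed on the first demand:
  t4 = reverse([5, 5, -6]) = [-6, 5, 5]
  t7 = lenl([0]) = 1
  t8 = lenl([-6, 5, 5]) = 3
  t9 = max2(3, 1) = 3

Second demand — change propagation:
  t7: re-runs because a3 [0]->[0, 4, -9]; new result 3.
  t9: re-runs because t7 1->3; new result 3 (unchanged).

t9 now evaluates to 3.
Run set: t7, t9 (2 run).
Changed values: a3, t7.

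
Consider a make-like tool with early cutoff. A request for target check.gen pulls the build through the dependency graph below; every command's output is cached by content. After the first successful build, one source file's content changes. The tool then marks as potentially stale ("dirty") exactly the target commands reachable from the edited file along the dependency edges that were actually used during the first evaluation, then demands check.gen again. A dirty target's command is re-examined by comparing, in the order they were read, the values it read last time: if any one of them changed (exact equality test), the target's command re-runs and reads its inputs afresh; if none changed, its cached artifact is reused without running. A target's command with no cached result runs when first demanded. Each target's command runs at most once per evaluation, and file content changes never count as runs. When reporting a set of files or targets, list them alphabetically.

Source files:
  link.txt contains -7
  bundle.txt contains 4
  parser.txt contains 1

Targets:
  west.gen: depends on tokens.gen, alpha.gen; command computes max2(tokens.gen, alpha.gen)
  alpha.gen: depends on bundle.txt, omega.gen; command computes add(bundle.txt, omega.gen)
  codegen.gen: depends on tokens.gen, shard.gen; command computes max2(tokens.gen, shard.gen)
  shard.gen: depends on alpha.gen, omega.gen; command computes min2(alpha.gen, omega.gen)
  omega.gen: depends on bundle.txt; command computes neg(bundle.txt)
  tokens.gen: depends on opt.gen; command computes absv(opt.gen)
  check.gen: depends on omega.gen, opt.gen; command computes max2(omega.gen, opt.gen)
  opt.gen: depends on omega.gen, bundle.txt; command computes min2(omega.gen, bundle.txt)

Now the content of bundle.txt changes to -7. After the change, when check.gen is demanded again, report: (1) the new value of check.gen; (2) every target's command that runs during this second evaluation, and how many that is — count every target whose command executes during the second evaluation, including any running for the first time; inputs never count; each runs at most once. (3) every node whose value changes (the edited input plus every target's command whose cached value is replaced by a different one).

Demanding check.gen again yields 7.
3 target commands run: check.gen, omega.gen, opt.gen.
The nodes whose values change: bundle.txt, check.gen, omega.gen, opt.gen.

First demand of the output computes:
  omega.gen = neg(4) = -4
  opt.gen = min2(-4, 4) = -4
  check.gen = max2(-4, -4) = -4

After the edit, cleaning proceeds:
  omega.gen: a read changed (bundle.txt 4->-7) — executes, giving 7.
  opt.gen: a read changed (omega.gen -4->7; bundle.txt 4->-7) — executes, giving -7.
  check.gen: a read changed (omega.gen -4->7; opt.gen -4->-7) — executes, giving 7.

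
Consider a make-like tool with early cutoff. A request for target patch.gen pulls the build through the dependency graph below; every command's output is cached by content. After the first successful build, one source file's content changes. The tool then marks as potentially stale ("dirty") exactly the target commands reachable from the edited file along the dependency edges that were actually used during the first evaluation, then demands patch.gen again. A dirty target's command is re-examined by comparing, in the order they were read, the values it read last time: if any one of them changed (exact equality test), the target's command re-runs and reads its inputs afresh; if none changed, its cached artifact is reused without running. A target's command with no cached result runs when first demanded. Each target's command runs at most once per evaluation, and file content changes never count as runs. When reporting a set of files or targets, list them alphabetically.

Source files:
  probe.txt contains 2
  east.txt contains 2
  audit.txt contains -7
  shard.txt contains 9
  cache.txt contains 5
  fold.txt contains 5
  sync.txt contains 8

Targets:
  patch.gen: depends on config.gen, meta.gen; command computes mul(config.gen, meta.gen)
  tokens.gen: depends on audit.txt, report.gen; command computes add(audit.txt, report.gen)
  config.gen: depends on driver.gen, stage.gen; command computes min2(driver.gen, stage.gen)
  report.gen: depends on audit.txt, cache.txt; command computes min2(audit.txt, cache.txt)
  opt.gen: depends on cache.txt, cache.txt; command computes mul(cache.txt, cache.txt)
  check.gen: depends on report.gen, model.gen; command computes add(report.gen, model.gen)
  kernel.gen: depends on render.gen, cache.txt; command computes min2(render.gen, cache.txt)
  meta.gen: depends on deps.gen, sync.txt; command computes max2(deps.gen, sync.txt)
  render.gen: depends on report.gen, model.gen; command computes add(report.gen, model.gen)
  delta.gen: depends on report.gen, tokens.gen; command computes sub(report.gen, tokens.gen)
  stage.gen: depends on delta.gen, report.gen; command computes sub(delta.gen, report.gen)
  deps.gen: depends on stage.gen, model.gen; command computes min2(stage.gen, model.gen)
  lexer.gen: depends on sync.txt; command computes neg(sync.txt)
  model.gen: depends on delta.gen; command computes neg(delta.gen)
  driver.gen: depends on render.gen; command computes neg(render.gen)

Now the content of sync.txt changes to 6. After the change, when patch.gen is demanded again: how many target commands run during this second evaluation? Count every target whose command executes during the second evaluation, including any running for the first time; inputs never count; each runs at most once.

2 target commands run: meta.gen, patch.gen.

First demand of the output computes:
  report.gen = min2(-7, 5) = -7
  tokens.gen = add(-7, -7) = -14
  delta.gen = sub(-7, -14) = 7
  model.gen = neg(7) = -7
  render.gen = add(-7, -7) = -14
  driver.gen = neg(-14) = 14
  stage.gen = sub(7, -7) = 14
  config.gen = min2(14, 14) = 14
  deps.gen = min2(14, -7) = -7
  meta.gen = max2(-7, 8) = 8
  patch.gen = mul(14, 8) = 112

After the edit, cleaning proceeds:
  meta.gen: a read changed (sync.txt 8->6) — executes, giving 6.
  patch.gen: a read changed (meta.gen 8->6) — executes, giving 84.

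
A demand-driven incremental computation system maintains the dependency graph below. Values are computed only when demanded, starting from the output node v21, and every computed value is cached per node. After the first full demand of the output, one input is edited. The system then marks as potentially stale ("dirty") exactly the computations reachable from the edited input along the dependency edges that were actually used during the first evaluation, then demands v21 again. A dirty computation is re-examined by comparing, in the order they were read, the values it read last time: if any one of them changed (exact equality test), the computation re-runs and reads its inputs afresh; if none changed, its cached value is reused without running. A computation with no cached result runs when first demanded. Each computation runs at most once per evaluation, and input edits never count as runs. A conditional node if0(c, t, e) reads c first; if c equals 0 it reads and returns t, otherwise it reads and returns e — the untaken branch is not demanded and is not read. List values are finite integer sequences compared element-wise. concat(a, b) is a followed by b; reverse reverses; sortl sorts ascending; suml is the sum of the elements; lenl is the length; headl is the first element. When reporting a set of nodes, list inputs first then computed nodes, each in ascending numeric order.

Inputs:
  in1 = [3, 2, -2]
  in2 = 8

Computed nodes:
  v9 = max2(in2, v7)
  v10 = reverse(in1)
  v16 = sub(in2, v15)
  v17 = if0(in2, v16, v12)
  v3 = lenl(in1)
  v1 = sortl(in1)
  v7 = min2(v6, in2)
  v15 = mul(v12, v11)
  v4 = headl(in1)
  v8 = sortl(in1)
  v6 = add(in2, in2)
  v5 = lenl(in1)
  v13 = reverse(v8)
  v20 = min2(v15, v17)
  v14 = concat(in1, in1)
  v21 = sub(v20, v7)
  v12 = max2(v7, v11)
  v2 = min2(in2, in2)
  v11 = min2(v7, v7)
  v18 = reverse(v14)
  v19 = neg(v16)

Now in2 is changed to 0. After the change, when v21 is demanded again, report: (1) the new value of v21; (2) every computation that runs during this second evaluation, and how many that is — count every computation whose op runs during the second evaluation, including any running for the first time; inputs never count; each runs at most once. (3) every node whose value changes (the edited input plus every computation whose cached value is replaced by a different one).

First evaluation (everything demanded from the output):
  v6 = add(8, 8) = 16
  v7 = min2(16, 8) = 8
  v11 = min2(8, 8) = 8
  v12 = max2(8, 8) = 8
  v15 = mul(8, 8) = 64
  v17 = if0(in2=8 -> else branch v12) = 8
  v20 = min2(64, 8) = 8
  v21 = sub(8, 8) = 0

Propagation after the edit:
  v6: runs — in2 8->0; in2 8->0; result 0.
  v7: runs — v6 16->0; in2 8->0; result 0.
  v11: runs — v7 8->0; v7 8->0; result 0.
  v12: runs — v7 8->0; v11 8->0; result 0.
  v15: runs — v12 8->0; v11 8->0; result 0.
  v16: demanded for the first time — runs, produces 0.
  v17: runs — in2 8->0; v12 8->0; result 0.
  v20: runs — v15 64->0; v17 8->0; result 0.
  v21: runs — v20 8->0; v7 8->0; result 0 (same value as before).

Key observation: a condition flipped, so demand reaches new nodes — v16 runs for the first time.

New value of v21: 0.
Computations that run: v6, v7, v11, v12, v15, v16, v17, v20, v21 — 9 in total.
Values that change: in2, v6, v7, v11, v12, v15, v17, v20.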